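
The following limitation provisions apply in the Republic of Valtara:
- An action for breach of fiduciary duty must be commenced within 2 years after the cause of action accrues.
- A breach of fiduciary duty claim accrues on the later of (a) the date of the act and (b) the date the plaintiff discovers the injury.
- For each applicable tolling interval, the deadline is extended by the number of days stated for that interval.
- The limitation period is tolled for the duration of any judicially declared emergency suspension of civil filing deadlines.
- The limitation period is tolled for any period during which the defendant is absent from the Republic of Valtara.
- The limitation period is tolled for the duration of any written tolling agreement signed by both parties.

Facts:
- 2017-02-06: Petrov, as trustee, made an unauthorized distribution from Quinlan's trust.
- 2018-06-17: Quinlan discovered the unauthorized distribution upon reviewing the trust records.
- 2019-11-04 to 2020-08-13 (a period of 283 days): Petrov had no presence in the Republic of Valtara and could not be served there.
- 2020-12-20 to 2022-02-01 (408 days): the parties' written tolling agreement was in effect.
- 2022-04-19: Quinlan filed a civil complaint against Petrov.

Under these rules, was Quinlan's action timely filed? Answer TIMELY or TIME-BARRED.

TIMELY

Because discovery on 2018-06-17 post-dates the 2017-02-06 act, accrual under the later-of rule falls on 2018-06-17.
Adding the 2 years base period to 2018-06-17 gives a deadline of 2020-06-17, before any tolling.
The period was tolled for 283 days by the defendant's absence from the jurisdiction (2019-11-04 to 2020-08-13), pushing the deadline to 2021-03-27.
The period was tolled for 408 days by the written tolling agreement (2020-12-20 to 2022-02-01), pushing the deadline to 2022-05-09.
Filing on 2022-04-19 beat the 2022-05-09 deadline — the action is timely.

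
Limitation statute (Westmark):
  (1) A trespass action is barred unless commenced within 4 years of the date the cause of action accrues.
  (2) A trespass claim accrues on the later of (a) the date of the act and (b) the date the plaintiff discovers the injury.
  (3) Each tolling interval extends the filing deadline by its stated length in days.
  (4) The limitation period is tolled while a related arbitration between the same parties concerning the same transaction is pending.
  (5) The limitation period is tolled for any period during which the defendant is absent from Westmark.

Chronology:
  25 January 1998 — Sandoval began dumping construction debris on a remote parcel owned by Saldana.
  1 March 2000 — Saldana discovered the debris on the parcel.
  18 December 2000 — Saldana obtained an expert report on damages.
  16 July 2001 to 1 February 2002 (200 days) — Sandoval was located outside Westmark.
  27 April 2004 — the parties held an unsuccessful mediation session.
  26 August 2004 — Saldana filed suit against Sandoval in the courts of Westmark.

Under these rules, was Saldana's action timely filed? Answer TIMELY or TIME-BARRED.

The claim accrued on 1 March 2000 — the later of the 25 January 1998 act and the 1 March 2000 discovery.
Adding the 4 years base period to 1 March 2000 gives a deadline of 1 March 2004, before any tolling.
Because the defendant's absence from the jurisdiction ran from 16 July 2001 to 1 February 2002, the deadline is extended by 200 days to 17 September 2004.
The other events in the timeline have no effect on the limitation period under the stated rules.
The 26 August 2004 filing precedes the 17 September 2004 deadline; the claim is timely.

TIMELY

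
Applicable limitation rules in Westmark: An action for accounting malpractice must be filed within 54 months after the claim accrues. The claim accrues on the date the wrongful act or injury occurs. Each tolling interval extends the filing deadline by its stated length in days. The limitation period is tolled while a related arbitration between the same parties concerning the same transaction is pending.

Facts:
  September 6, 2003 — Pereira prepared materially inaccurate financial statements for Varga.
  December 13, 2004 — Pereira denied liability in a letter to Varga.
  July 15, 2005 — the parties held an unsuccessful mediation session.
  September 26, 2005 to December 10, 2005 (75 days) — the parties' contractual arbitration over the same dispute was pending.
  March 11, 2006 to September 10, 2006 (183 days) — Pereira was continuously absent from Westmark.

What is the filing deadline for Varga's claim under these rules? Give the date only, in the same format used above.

May 20, 2008

The limitation period began to run on September 6, 2003.
54 months from September 6, 2003 is March 6, 2008.
The pending related arbitration from September 26, 2005 to December 10, 2005 tolled the period for 75 days, extending the deadline to May 20, 2008.
No stated provision tolls the period for the defendant's absence, so the interval from March 11, 2006 to September 10, 2006 has no effect on the deadline.
Nothing else in the chronology tolls or restarts the period.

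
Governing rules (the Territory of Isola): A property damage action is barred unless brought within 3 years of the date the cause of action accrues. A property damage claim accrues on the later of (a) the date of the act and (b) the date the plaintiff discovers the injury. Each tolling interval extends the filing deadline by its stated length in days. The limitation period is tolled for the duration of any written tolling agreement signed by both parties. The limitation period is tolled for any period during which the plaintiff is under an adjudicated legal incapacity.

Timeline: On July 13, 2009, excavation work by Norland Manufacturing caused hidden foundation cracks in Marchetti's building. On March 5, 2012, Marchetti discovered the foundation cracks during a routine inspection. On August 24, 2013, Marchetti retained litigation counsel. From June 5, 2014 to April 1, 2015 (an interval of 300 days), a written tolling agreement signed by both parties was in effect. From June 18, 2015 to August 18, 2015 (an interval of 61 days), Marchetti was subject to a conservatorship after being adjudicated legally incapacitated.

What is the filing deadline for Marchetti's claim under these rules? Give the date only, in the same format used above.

February 29, 2016

Because discovery on March 5, 2012 post-dates the July 13, 2009 act, accrual under the later-of rule falls on March 5, 2012.
3 years from March 5, 2012 is March 5, 2015.
Because the written tolling agreement ran from June 5, 2014 to April 1, 2015, the deadline is extended by 300 days to December 30, 2015.
The period was tolled for 61 days by the plaintiff's legal incapacity (June 18, 2015 to August 18, 2015), pushing the deadline to February 29, 2016.
Nothing else in the chronology tolls or restarts the period.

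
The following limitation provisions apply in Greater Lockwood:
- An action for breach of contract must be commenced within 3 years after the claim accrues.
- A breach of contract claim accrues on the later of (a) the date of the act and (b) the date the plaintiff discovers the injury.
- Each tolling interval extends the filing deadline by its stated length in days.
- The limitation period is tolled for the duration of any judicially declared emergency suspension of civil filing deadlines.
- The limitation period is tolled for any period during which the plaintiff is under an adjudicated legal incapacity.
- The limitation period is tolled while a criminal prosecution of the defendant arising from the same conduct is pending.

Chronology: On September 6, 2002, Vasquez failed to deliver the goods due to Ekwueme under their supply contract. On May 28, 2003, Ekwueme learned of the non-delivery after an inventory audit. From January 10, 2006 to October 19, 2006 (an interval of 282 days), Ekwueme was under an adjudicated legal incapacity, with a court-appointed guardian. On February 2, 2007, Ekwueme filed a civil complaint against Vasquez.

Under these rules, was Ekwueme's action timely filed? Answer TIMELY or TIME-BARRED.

TIMELY

Because discovery on May 28, 2003 post-dates the September 6, 2002 act, accrual under the later-of rule falls on May 28, 2003.
3 years from May 28, 2003 is May 28, 2006.
The plaintiff's legal incapacity from January 10, 2006 to October 19, 2006 tolled the period for 282 days, extending the deadline to March 6, 2007.
Ekwueme filed on February 2, 2007, before the March 6, 2007 deadline, so the action is timely.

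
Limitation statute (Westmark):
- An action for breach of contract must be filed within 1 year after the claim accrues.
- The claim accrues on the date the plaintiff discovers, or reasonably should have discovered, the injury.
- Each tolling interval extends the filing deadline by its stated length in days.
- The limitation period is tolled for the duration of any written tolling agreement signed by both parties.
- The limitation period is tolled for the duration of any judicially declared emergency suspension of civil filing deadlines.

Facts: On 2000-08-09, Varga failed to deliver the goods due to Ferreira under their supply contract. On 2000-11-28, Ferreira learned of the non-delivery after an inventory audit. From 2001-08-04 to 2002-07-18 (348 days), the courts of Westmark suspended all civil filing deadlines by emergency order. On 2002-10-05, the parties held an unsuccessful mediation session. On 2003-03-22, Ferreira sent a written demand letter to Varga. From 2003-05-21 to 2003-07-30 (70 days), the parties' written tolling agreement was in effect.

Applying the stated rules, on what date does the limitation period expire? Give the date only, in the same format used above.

2002-11-11

Accrual is tied to discovery, so the period began on 2000-11-28 rather than on 2000-08-09 when the act occurred.
Adding the 1 year base period to 2000-11-28 gives a deadline of 2001-11-28, before any tolling.
Because the emergency suspension of filing deadlines ran from 2001-08-04 to 2002-07-18, the deadline is extended by 348 days to 2002-11-11.
The written tolling agreement from 2003-05-21 to 2003-07-30 began after the period had already run on 2002-11-11, so it has no tolling effect.
Nothing else in the chronology tolls or restarts the period.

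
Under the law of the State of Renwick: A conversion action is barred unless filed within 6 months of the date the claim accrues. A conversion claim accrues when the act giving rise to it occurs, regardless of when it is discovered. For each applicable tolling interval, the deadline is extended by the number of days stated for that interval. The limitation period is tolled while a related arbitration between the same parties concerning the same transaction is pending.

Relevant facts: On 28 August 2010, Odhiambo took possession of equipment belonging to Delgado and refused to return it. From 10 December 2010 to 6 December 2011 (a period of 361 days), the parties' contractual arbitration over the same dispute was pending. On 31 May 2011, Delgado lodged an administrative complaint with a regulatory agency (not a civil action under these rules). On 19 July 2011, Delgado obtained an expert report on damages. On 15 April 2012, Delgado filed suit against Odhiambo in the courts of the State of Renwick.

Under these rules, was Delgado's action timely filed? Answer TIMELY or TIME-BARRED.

TIME-BARRED

The claim accrued on 28 August 2010, when the wrongful act occurred.
6 months from 28 August 2010 is 28 February 2011.
The pending related arbitration from 10 December 2010 to 6 December 2011 tolled the period for 361 days, extending the deadline to 24 February 2012.
None of the other events listed affects the running of the period under the stated rules.
The 15 April 2012 filing falls after the 24 February 2012 deadline; the claim is time-barred.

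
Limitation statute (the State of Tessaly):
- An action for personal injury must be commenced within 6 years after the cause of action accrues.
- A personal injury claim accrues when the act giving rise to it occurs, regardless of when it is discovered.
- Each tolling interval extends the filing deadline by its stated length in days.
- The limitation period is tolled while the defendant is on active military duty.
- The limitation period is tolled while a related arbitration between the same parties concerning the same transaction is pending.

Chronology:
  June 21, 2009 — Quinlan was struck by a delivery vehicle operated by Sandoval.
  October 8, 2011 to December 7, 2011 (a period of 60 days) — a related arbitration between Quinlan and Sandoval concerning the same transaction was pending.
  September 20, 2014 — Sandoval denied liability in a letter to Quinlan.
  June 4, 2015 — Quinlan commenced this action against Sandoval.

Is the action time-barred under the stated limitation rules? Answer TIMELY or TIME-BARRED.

The limitation period began to run on June 21, 2009.
6 years from June 21, 2009 is June 21, 2015.
The period was tolled for 60 days by the pending related arbitration (October 8, 2011 to December 7, 2011), pushing the deadline to August 20, 2015.
The other events in the timeline have no effect on the limitation period under the stated rules.
Filing on June 4, 2015 beat the August 20, 2015 deadline — the action is timely.

TIMELY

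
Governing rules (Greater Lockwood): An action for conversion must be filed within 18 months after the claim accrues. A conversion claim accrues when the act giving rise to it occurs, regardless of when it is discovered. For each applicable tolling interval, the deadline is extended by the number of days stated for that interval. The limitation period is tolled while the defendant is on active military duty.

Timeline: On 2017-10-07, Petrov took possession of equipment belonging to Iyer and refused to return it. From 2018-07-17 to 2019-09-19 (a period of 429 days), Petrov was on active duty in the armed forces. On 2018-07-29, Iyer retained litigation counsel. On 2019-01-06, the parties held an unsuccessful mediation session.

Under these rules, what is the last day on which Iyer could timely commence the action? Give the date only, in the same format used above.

2020-06-09

The limitation period began to run on 2017-10-07.
Adding the 18 months base period to 2017-10-07 gives a deadline of 2019-04-07, before any tolling.
The period was tolled for 429 days by the defendant's active military service (2018-07-17 to 2019-09-19), pushing the deadline to 2020-06-09.
None of the other events listed affects the running of the period under the stated rules.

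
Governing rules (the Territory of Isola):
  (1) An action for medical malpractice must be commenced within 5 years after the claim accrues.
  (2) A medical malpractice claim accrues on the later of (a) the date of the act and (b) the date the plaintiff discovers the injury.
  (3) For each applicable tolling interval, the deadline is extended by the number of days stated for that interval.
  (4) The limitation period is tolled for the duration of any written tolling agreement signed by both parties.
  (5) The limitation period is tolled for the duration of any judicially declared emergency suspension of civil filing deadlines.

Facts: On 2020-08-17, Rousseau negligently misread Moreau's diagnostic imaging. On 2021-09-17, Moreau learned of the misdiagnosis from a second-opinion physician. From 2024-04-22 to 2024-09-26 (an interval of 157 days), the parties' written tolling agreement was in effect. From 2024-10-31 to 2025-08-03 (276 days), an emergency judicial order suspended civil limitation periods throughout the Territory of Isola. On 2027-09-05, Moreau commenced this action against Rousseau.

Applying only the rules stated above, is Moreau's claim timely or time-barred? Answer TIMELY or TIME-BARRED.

Because discovery on 2021-09-17 post-dates the 2020-08-17 act, accrual under the later-of rule falls on 2021-09-17.
5 years from 2021-09-17 is 2026-09-17.
The written tolling agreement from 2024-04-22 to 2024-09-26 tolled the period for 157 days, extending the deadline to 2027-02-21.
The period was tolled for 276 days by the emergency suspension of filing deadlines (2024-10-31 to 2025-08-03), pushing the deadline to 2027-11-24.
Moreau filed on 2027-09-05, before the 2027-11-24 deadline, so the action is timely.

TIMELY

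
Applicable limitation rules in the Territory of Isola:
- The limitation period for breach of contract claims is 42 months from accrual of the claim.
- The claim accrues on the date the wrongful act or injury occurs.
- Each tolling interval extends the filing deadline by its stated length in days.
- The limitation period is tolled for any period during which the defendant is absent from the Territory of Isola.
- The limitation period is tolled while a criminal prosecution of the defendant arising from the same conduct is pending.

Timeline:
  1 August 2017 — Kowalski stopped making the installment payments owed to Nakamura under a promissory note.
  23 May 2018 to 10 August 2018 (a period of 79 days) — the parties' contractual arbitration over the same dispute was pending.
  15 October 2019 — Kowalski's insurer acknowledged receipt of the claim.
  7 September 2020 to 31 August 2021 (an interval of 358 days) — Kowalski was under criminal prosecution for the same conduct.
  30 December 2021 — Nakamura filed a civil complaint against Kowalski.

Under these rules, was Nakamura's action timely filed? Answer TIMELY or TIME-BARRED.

The claim accrued on 1 August 2017, the date of the act.
Adding the 42 months base period to 1 August 2017 gives a deadline of 1 February 2021, before any tolling.
The pending criminal prosecution from 7 September 2020 to 31 August 2021 tolled the period for 358 days, extending the deadline to 25 January 2022.
Although a pending arbitration ran from 23 May 2018 to 10 August 2018, the stated rules do not make that a tolling event, so it is disregarded.
None of the other events listed affects the running of the period under the stated rules.
Nakamura filed on 30 December 2021, before the 25 January 2022 deadline, so the action is timely.

TIMELY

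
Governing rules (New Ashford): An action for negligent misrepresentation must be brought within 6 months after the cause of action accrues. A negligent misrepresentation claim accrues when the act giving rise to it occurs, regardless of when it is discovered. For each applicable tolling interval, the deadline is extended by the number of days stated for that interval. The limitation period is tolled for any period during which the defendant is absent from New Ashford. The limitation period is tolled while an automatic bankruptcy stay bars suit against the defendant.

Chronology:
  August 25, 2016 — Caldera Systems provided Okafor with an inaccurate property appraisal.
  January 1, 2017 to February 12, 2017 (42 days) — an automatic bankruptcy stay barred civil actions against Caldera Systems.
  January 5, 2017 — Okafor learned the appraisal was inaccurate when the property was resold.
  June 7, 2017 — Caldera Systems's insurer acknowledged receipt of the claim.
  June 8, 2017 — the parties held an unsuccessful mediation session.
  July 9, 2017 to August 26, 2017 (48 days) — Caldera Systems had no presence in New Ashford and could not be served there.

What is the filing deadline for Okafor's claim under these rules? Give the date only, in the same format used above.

Accrual is governed by the date of the act, so the period began to run on August 25, 2016; the later discovery on January 5, 2017 is irrelevant under the stated rule.
Adding the 6 months base period to August 25, 2016 gives a deadline of February 25, 2017, before any tolling.
Because the automatic bankruptcy stay ran from January 1, 2017 to February 12, 2017, the deadline is extended by 42 days to April 8, 2017.
The defendant's absence from the jurisdiction starting July 9, 2017 came too late — the period had run on April 8, 2017 — and so does not extend the deadline.
Nothing else in the chronology tolls or restarts the period.

April 8, 2017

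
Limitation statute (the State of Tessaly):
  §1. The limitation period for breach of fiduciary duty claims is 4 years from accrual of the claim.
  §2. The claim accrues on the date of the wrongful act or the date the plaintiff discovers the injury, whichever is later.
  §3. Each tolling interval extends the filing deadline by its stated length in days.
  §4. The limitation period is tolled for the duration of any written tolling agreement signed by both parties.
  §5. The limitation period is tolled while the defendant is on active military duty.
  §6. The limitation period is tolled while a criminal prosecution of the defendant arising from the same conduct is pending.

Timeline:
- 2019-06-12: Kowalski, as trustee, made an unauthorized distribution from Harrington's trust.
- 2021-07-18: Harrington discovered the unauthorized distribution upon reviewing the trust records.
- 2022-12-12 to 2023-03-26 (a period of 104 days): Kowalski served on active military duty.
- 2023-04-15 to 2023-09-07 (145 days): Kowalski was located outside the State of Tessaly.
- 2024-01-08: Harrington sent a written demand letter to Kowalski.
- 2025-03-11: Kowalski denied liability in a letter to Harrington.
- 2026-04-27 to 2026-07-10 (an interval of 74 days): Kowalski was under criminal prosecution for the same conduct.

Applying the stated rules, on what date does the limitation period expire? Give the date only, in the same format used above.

2025-10-30

Because discovery on 2021-07-18 post-dates the 2019-06-12 act, accrual under the later-of rule falls on 2021-07-18.
4 years from 2021-07-18 is 2025-07-18.
Because the defendant's active military service ran from 2022-12-12 to 2023-03-26, the deadline is extended by 104 days to 2025-10-30.
The pending criminal prosecution from 2026-04-27 to 2026-07-10 began after the period had already run on 2025-10-30, so it has no tolling effect.
No stated provision tolls the period for the defendant's absence, so the interval from 2023-04-15 to 2023-09-07 has no effect on the deadline.
None of the other events listed affects the running of the period under the stated rules.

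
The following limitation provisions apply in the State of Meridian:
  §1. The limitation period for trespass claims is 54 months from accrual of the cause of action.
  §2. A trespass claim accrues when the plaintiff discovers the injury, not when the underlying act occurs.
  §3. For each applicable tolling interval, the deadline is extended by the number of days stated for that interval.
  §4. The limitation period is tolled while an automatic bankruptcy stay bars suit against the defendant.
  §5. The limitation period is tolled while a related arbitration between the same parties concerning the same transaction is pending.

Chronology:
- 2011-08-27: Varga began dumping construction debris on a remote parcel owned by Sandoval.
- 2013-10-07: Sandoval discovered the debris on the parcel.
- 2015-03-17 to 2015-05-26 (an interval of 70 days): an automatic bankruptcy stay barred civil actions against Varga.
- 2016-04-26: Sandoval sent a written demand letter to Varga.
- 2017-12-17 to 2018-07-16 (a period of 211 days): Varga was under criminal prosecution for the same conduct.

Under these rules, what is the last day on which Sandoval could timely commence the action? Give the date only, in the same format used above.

The claim did not accrue until Sandoval discovered the injury on 2013-10-07; the 2011-08-27 act date does not start the clock under the stated rule.
54 months from 2013-10-07 is 2018-04-07.
Because the automatic bankruptcy stay ran from 2015-03-17 to 2015-05-26, the deadline is extended by 70 days to 2018-06-16.
The pending criminal prosecution from 2017-12-17 to 2018-07-16 does not toll the period, because no stated rule makes a criminal prosecution a tolling event.
The other events in the timeline have no effect on the limitation period under the stated rules.

2018-06-16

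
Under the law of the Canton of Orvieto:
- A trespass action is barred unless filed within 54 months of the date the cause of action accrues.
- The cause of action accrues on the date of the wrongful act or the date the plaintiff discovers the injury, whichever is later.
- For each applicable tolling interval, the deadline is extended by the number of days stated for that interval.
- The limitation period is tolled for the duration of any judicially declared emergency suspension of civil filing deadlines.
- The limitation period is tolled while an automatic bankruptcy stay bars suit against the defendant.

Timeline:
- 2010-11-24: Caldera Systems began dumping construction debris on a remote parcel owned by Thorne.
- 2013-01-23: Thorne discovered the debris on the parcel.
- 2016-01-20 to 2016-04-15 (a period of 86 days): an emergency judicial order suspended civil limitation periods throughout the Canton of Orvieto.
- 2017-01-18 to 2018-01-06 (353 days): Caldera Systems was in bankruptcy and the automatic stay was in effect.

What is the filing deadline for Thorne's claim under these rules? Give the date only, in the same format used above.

2018-10-05

Taking the later of the act (2010-11-24) and discovery (2013-01-23), the claim accrued on 2013-01-23.
Adding the 54 months base period to 2013-01-23 gives a deadline of 2017-07-23, before any tolling.
The period was tolled for 86 days by the emergency suspension of filing deadlines (2016-01-20 to 2016-04-15), pushing the deadline to 2017-10-17.
The automatic bankruptcy stay from 2017-01-18 to 2018-01-06 tolled the period for 353 days, extending the deadline to 2018-10-05.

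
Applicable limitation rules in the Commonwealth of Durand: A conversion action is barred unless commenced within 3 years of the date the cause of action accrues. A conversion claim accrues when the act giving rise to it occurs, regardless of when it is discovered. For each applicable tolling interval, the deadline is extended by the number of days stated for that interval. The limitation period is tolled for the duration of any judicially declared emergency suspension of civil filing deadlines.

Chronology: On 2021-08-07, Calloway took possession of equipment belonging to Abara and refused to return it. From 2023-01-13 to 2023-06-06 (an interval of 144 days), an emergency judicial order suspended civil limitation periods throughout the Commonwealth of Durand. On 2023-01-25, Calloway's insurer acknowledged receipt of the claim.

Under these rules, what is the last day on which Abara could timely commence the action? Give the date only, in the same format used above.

2024-12-29

The claim accrued on 2021-08-07, when the wrongful act occurred.
The untolled deadline — 3 years after 2021-08-07 — is 2024-08-07.
The emergency suspension of filing deadlines from 2023-01-13 to 2023-06-06 tolled the period for 144 days, extending the deadline to 2024-12-29.
Nothing else in the chronology tolls or restarts the period.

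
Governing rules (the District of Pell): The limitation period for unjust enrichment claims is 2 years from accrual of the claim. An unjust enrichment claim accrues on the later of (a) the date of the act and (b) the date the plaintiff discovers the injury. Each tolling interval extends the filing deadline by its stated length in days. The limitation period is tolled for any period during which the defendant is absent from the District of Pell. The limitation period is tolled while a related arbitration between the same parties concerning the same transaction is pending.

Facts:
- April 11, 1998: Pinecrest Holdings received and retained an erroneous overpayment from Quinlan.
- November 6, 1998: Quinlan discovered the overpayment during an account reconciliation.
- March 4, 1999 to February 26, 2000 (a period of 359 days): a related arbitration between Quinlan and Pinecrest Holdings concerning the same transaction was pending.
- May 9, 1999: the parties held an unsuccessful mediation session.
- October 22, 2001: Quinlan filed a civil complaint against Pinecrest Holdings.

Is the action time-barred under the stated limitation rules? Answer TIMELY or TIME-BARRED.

The claim accrued on November 6, 1998 — the later of the April 11, 1998 act and the November 6, 1998 discovery.
Adding the 2 years base period to November 6, 1998 gives a deadline of November 6, 2000, before any tolling.
The period was tolled for 359 days by the pending related arbitration (March 4, 1999 to February 26, 2000), pushing the deadline to October 31, 2001.
None of the other events listed affects the running of the period under the stated rules.
The October 22, 2001 filing precedes the October 31, 2001 deadline; the claim is timely.

TIMELY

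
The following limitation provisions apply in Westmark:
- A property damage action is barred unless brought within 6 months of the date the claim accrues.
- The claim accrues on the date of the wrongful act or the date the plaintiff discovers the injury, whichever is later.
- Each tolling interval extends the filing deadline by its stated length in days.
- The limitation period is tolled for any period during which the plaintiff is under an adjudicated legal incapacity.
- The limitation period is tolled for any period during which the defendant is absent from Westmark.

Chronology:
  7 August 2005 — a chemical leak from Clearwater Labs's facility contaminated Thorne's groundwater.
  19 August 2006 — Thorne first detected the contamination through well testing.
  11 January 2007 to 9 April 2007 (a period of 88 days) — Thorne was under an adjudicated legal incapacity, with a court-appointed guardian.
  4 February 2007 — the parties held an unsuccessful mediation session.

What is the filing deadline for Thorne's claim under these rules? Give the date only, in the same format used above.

Because discovery on 19 August 2006 post-dates the 7 August 2005 act, accrual under the later-of rule falls on 19 August 2006.
The untolled deadline — 6 months after 19 August 2006 — is 19 February 2007.
The period was tolled for 88 days by the plaintiff's legal incapacity (11 January 2007 to 9 April 2007), pushing the deadline to 18 May 2007.
Nothing else in the chronology tolls or restarts the period.

18 May 2007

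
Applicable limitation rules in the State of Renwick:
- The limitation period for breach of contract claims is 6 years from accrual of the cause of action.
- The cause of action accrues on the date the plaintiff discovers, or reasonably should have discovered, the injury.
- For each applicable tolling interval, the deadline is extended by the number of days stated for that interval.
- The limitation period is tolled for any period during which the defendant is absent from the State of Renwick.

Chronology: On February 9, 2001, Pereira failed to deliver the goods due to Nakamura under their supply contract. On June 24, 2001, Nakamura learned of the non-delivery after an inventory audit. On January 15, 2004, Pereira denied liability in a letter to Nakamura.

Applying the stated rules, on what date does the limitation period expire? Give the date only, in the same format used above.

Under the discovery rule, the claim accrued on June 24, 2001, when Nakamura discovered the injury — not on the February 9, 2001 date of the underlying act.
6 years from June 24, 2001 is June 24, 2007.
Nothing else in the chronology tolls or restarts the period.

June 24, 2007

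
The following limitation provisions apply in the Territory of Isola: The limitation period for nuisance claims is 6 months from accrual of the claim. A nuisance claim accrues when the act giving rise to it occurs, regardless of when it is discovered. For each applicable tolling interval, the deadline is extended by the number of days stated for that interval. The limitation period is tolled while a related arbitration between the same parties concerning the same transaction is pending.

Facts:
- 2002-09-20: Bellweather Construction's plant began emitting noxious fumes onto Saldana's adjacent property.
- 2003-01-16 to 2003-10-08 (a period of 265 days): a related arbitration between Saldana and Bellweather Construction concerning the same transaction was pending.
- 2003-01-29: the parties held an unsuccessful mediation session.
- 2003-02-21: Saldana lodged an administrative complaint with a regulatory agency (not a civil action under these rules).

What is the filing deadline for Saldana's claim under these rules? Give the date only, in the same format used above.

The claim accrued on 2002-09-20, the date of the act.
6 months from 2002-09-20 is 2003-03-20.
The pending related arbitration from 2003-01-16 to 2003-10-08 tolled the period for 265 days, extending the deadline to 2003-12-10.
Nothing else in the chronology tolls or restarts the period.

2003-12-10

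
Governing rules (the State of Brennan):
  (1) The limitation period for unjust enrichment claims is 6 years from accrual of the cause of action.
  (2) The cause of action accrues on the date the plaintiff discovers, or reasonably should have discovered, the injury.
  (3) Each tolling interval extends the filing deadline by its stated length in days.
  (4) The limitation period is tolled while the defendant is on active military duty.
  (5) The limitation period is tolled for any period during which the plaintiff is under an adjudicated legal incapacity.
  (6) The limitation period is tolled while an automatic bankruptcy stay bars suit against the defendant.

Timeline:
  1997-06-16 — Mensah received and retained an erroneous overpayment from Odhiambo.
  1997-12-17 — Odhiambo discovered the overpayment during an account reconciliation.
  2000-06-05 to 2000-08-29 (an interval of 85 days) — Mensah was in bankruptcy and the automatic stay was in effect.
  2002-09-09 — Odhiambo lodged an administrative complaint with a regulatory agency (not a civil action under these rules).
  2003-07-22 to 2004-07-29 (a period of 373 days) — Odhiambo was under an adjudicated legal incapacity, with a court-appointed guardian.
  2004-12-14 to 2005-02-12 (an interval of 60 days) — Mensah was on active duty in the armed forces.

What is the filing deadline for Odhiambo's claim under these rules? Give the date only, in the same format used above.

2005-05-18

The claim did not accrue until Odhiambo discovered the injury on 1997-12-17; the 1997-06-16 act date does not start the clock under the stated rule.
6 years from 1997-12-17 is 2003-12-17.
Because the automatic bankruptcy stay ran from 2000-06-05 to 2000-08-29, the deadline is extended by 85 days to 2004-03-11.
The plaintiff's legal incapacity from 2003-07-22 to 2004-07-29 tolled the period for 373 days, extending the deadline to 2005-03-19.
Because the defendant's active military service ran from 2004-12-14 to 2005-02-12, the deadline is extended by 60 days to 2005-05-18.
None of the other events listed affects the running of the period under the stated rules.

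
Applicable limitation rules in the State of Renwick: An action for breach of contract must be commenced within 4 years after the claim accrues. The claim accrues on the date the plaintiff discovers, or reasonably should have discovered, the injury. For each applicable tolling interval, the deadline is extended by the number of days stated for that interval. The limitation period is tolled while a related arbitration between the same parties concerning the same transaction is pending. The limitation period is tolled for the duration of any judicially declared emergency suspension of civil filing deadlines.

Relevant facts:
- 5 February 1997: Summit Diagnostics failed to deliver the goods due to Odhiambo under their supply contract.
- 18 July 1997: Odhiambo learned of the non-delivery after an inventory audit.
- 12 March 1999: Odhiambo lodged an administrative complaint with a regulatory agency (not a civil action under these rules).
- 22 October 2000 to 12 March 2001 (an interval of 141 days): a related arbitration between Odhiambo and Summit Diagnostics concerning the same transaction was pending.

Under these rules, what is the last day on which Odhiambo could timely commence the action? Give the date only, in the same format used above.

Under the discovery rule, the claim accrued on 18 July 1997, when Odhiambo discovered the injury — not on the 5 February 1997 date of the underlying act.
The untolled deadline — 4 years after 18 July 1997 — is 18 July 2001.
Because the pending related arbitration ran from 22 October 2000 to 12 March 2001, the deadline is extended by 141 days to 6 December 2001.
None of the other events listed affects the running of the period under the stated rules.

6 December 2001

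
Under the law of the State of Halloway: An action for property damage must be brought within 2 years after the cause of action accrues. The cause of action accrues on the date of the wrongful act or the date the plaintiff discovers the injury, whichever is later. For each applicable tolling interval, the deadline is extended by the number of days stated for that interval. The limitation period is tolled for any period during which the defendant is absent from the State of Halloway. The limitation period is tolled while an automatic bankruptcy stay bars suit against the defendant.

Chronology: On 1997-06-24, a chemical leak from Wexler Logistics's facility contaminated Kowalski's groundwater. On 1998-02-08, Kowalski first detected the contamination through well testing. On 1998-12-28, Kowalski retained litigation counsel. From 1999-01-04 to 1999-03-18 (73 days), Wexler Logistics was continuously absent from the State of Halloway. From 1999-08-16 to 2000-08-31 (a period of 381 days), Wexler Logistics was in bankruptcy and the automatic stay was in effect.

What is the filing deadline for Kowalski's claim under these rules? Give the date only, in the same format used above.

Because discovery on 1998-02-08 post-dates the 1997-06-24 act, accrual under the later-of rule falls on 1998-02-08.
2 years from 1998-02-08 is 2000-02-08.
The period was tolled for 73 days by the defendant's absence from the jurisdiction (1999-01-04 to 1999-03-18), pushing the deadline to 2000-04-21.
Because the automatic bankruptcy stay ran from 1999-08-16 to 2000-08-31, the deadline is extended by 381 days to 2001-05-07.
The other events in the timeline have no effect on the limitation period under the stated rules.

2001-05-07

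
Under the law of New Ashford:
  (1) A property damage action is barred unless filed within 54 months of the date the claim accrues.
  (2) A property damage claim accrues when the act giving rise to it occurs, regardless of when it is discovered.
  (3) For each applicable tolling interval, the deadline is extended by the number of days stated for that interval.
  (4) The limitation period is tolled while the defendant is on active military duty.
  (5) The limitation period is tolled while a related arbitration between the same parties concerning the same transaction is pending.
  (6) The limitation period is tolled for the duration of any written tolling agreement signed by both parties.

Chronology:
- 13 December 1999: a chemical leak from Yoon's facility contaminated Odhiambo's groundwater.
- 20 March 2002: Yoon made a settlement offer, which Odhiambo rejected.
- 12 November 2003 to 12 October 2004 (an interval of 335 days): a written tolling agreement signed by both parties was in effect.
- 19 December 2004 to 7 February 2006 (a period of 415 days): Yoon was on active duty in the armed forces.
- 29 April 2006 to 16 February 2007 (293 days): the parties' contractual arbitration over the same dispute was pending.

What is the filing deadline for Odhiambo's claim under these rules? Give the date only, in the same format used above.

22 April 2007

The claim accrued on 13 December 1999, when the wrongful act occurred.
The untolled deadline — 54 months after 13 December 1999 — is 13 June 2004.
The period was tolled for 335 days by the written tolling agreement (12 November 2003 to 12 October 2004), pushing the deadline to 14 May 2005.
Because the defendant's active military service ran from 19 December 2004 to 7 February 2006, the deadline is extended by 415 days to 3 July 2006.
The pending related arbitration from 29 April 2006 to 16 February 2007 tolled the period for 293 days, extending the deadline to 22 April 2007.
Nothing else in the chronology tolls or restarts the period.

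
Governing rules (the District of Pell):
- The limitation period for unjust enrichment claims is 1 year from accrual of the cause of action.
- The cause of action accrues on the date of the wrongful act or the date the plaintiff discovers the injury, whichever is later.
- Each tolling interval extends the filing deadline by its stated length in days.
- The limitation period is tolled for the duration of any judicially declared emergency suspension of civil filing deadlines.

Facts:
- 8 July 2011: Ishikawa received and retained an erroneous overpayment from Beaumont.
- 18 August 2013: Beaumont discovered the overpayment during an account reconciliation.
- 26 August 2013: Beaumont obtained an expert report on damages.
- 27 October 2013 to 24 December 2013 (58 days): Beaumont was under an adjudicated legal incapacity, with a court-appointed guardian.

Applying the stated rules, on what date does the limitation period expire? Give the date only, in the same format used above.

18 August 2014

Because discovery on 18 August 2013 post-dates the 8 July 2011 act, accrual under the later-of rule falls on 18 August 2013.
1 year from 18 August 2013 is 18 August 2014.
The plaintiff's legal incapacity from 27 October 2013 to 24 December 2013 does not toll the period, because no stated rule makes the plaintiff's incapacity a tolling event.
The other events in the timeline have no effect on the limitation period under the stated rules.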